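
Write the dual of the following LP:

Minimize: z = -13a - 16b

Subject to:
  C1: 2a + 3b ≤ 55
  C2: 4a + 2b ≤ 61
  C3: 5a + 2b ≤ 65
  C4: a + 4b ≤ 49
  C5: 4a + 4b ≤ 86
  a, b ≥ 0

Primal min cᵀx s.t. Ax ≤ b, x ≥ 0  →  Dual max −bᵀy s.t. Aᵀy ≥ −c, y ≥ 0.

Maximize: z = -55y1 - 61y2 - 65y3 - 49y4 - 86y5

Subject to:
  2y1 + 4y2 + 5y3 + y4 + 4y5 ≥ 13
  3y1 + 2y2 + 2y3 + 4y4 + 4y5 ≥ 16
  y1, y2, y3, y4, y5 ≥ 0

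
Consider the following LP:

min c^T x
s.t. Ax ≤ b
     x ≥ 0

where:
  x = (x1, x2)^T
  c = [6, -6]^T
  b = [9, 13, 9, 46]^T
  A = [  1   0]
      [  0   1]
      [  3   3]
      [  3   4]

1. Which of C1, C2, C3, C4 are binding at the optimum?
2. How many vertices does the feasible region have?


1. C3
2. 3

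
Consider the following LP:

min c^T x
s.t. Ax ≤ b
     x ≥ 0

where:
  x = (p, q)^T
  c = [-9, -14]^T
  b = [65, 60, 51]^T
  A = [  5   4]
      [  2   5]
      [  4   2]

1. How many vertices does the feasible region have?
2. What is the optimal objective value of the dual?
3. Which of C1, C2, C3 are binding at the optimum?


1. 5
2. -185
3. C1, C2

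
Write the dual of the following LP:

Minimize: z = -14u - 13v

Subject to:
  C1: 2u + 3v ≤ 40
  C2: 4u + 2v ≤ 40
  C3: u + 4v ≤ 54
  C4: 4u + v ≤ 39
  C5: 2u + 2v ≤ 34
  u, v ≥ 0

Primal min cᵀx s.t. Ax ≤ b, x ≥ 0  →  Dual max −bᵀy s.t. Aᵀy ≥ −c, y ≥ 0.

Maximize: z = -40y1 - 40y2 - 54y3 - 39y4 - 34y5

Subject to:
  2y1 + 4y2 + y3 + 4y4 + 2y5 ≥ 14
  3y1 + 2y2 + 4y3 + y4 + 2y5 ≥ 13
  y1, y2, y3, y4, y5 ≥ 0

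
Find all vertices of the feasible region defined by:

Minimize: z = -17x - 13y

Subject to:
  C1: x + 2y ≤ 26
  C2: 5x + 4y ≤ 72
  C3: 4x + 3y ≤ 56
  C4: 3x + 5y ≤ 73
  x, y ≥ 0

(0, 0), (14, 0), (8, 8), (6.667, 9.667), (0, 13)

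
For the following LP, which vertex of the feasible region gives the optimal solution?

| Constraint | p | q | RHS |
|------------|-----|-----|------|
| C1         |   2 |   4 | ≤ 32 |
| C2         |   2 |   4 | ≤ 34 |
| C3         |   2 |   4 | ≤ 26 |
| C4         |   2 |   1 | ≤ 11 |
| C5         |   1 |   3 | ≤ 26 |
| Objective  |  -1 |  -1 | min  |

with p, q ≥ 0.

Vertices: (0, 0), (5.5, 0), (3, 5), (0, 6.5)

Evaluate the objective at each vertex of the feasible region:
  z(0, 0) = 0
  z(5.5, 0) = -5.5
  z(3, 5) = -8  ←
  z(0, 6.5) = -6.5
The minimum is at p = 3, q = 5.

(3, 5)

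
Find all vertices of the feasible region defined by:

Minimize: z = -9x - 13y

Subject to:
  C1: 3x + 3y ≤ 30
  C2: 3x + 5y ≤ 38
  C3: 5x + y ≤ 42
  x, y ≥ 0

(0, 0), (8.4, 0), (8, 2), (6, 4), (0, 7.6)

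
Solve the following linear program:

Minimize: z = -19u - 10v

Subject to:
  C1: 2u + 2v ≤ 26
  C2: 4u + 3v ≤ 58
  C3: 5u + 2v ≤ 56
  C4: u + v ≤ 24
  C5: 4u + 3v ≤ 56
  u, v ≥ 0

Evaluate the objective at each vertex of the feasible region:
  z(0, 0) = 0
  z(11.2, 0) = -212.8
  z(10, 3) = -220  ←
  z(0, 13) = -130
The minimum is at u = 10, v = 3.

u = 10, v = 3, z = -220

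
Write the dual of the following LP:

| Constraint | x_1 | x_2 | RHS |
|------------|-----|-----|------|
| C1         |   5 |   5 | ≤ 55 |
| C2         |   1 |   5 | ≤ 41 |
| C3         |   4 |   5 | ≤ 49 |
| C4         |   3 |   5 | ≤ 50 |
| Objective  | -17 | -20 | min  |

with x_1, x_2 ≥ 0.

Primal min cᵀx s.t. Ax ≤ b, x ≥ 0  →  Dual max −bᵀy s.t. Aᵀy ≥ −c, y ≥ 0.

Maximize: z = -55y1 - 41y2 - 49y3 - 50y4

Subject to:
  5y1 + y2 + 4y3 + 3y4 ≥ 17
  5y1 + 5y2 + 5y3 + 5y4 ≥ 20
  y1, y2, y3, y4 ≥ 0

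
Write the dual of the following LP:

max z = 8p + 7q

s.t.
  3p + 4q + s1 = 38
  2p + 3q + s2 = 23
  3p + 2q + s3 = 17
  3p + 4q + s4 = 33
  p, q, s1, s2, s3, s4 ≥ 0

Primal max cᵀx s.t. Ax ≤ b, x ≥ 0  →  Dual min bᵀy s.t. Aᵀy ≥ c, y ≥ 0.

Minimize: z = 38y1 + 23y2 + 17y3 + 33y4

Subject to:
  3y1 + 2y2 + 3y3 + 3y4 ≥ 8
  4y1 + 3y2 + 2y3 + 4y4 ≥ 7
  y1, y2, y3, y4 ≥ 0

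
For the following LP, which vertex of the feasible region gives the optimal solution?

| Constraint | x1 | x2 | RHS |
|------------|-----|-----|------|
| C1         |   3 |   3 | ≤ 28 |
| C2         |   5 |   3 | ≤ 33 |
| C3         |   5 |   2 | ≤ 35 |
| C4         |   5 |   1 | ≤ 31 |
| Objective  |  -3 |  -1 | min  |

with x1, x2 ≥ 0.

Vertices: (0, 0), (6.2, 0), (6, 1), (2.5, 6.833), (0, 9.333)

Evaluate the objective at each vertex of the feasible region:
  z(0, 0) = 0
  z(6.2, 0) = -18.6
  z(6, 1) = -19  ←
  z(2.5, 6.833) = -14.33
  z(0, 9.333) = -9.333
The minimum is at x1 = 6, x2 = 1.

(6, 1)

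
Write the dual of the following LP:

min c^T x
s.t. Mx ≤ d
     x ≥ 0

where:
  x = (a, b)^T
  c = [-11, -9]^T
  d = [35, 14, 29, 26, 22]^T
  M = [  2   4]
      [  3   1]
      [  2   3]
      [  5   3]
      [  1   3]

Primal min cᵀx s.t. Ax ≤ b, x ≥ 0  →  Dual max −bᵀy s.t. Aᵀy ≥ −c, y ≥ 0.

Maximize: z = -35y1 - 14y2 - 29y3 - 26y4 - 22y5

Subject to:
  2y1 + 3y2 + 2y3 + 5y4 + y5 ≥ 11
  4y1 + y2 + 3y3 + 3y4 + 3y5 ≥ 9
  y1, y2, y3, y4, y5 ≥ 0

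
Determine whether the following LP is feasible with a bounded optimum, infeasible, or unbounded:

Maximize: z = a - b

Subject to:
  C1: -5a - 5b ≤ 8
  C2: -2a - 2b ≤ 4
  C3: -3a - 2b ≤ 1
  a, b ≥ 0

Unbounded (objective can increase without bound)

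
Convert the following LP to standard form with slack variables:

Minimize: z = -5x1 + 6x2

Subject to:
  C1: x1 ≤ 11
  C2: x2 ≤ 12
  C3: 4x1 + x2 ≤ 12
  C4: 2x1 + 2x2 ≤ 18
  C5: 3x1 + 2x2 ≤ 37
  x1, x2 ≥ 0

min z = -5x1 + 6x2

s.t.
  x1 + s1 = 11
  x2 + s2 = 12
  4x1 + x2 + s3 = 12
  2x1 + 2x2 + s4 = 18
  3x1 + 2x2 + s5 = 37
  x1, x2, s1, s2, s3, s4, s5 ≥ 0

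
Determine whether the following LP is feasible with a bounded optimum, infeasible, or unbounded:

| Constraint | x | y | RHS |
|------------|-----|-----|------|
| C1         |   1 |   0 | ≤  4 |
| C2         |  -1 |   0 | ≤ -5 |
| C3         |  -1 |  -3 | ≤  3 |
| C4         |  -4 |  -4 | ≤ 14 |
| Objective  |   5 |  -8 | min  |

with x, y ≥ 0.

Infeasible (no feasible solution exists)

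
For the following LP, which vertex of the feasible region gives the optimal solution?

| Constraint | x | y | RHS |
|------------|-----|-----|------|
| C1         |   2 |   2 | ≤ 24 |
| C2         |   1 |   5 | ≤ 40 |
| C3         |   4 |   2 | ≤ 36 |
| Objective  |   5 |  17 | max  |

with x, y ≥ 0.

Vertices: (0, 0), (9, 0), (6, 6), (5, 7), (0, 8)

Evaluate the objective at each vertex of the feasible region:
  z(0, 0) = 0
  z(9, 0) = 45
  z(6, 6) = 132
  z(5, 7) = 144  ←
  z(0, 8) = 136
The maximum is at x = 5, y = 7.

(5, 7)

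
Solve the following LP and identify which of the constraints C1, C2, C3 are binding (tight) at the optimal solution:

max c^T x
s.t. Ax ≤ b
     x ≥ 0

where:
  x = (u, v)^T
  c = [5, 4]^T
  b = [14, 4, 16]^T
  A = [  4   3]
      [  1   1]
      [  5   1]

At u = 2, v = 2, compute slack b - a·x for each constraint:
  C1: 14 − 14 = 0  (binding)
  C2: 4 − 4 = 0  (binding)
  C3: 16 − 12 = 4  (slack)

Optimal: u = 2, v = 2
Binding: C1, C2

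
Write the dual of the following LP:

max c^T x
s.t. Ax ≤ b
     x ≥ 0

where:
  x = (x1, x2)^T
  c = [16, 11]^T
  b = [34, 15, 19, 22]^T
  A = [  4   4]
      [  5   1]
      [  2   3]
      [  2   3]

Primal max cᵀx s.t. Ax ≤ b, x ≥ 0  →  Dual min bᵀy s.t. Aᵀy ≥ c, y ≥ 0.

Minimize: z = 34y1 + 15y2 + 19y3 + 22y4

Subject to:
  4y1 + 5y2 + 2y3 + 2y4 ≥ 16
  4y1 + y2 + 3y3 + 3y4 ≥ 11
  y1, y2, y3, y4 ≥ 0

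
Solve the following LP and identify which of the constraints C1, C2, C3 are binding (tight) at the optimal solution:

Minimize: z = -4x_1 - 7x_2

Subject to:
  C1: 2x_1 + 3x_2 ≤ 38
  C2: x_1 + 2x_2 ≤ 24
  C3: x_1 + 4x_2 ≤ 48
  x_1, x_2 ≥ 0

At x_1 = 4, x_2 = 10, compute slack b - a·x for each constraint:
  C1: 38 − 38 = 0  (binding)
  C2: 24 − 24 = 0  (binding)
  C3: 48 − 44 = 4  (slack)

Optimal: x_1 = 4, x_2 = 10
Binding: C1, C2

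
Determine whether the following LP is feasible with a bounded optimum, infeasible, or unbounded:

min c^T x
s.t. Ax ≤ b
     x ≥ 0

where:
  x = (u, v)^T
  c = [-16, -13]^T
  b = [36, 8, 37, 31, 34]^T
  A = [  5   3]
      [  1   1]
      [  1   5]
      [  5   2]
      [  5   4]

Feasible with a bounded optimal solution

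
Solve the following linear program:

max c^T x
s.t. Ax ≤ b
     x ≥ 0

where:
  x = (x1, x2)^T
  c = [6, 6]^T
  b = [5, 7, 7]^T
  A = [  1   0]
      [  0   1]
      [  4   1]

Evaluate the objective at each vertex of the feasible region:
  z(0, 0) = 0
  z(1.75, 0) = 10.5
  z(0, 7) = 42  ←
The maximum is at x1 = 0, x2 = 7.

x1 = 0, x2 = 7, z = 42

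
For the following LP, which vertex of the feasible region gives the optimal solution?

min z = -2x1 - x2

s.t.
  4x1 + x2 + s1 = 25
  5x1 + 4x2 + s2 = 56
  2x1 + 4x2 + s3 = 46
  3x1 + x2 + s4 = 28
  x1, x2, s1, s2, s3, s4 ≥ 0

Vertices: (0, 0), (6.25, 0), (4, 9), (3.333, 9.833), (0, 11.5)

Evaluate the objective at each vertex of the feasible region:
  z(0, 0) = 0
  z(6.25, 0) = -12.5
  z(4, 9) = -17  ←
  z(3.333, 9.833) = -16.5
  z(0, 11.5) = -11.5
The minimum is at x1 = 4, x2 = 9.

(4, 9)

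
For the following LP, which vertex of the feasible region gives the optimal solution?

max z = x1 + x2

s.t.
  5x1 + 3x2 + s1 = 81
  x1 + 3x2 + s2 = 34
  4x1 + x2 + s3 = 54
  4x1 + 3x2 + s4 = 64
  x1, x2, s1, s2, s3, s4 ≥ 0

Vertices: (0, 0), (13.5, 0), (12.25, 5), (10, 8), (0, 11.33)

Evaluate the objective at each vertex of the feasible region:
  z(0, 0) = 0
  z(13.5, 0) = 13.5
  z(12.25, 5) = 17.25
  z(10, 8) = 18  ←
  z(0, 11.33) = 11.33
The maximum is at x1 = 10, x2 = 8.

(10, 8)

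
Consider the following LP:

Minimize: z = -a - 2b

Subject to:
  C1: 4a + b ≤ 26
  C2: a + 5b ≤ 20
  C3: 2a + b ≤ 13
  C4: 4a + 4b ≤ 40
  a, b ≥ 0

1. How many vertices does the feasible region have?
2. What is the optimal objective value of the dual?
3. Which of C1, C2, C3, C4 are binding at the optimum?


1. 4
2. -11
3. C2, C3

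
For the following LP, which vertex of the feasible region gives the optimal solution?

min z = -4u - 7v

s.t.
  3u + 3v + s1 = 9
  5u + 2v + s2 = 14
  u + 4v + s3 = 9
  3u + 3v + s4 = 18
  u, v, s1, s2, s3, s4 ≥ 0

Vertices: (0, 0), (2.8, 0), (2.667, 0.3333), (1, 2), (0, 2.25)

Evaluate the objective at each vertex of the feasible region:
  z(0, 0) = 0
  z(2.8, 0) = -11.2
  z(2.667, 0.3333) = -13
  z(1, 2) = -18  ←
  z(0, 2.25) = -15.75
The minimum is at u = 1, v = 2.

(1, 2)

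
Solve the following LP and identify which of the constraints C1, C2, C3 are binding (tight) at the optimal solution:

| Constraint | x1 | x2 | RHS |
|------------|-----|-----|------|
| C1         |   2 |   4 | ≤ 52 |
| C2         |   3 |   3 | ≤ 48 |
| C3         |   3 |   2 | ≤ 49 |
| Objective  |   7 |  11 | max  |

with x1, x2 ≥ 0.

At x1 = 6, x2 = 10, compute slack b - a·x for each constraint:
  C1: 52 − 52 = 0  (binding)
  C2: 48 − 48 = 0  (binding)
  C3: 49 − 38 = 11  (slack)

Optimal: x1 = 6, x2 = 10
Binding: C1, C2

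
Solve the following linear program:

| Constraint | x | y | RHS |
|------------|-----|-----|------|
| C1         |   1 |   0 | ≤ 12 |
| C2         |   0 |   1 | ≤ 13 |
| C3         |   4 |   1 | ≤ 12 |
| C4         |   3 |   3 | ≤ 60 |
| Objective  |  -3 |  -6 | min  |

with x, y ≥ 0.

Evaluate the objective at each vertex of the feasible region:
  z(0, 0) = 0
  z(3, 0) = -9
  z(0, 12) = -72  ←
The minimum is at x = 0, y = 12.

x = 0, y = 12, z = -72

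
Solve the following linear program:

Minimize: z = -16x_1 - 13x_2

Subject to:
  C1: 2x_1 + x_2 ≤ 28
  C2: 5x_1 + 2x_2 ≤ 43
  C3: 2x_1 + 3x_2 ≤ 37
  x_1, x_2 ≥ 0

Evaluate the objective at each vertex of the feasible region:
  z(0, 0) = 0
  z(8.6, 0) = -137.6
  z(5, 9) = -197  ←
  z(0, 12.33) = -160.3
The minimum is at x_1 = 5, x_2 = 9.

x_1 = 5, x_2 = 9, z = -197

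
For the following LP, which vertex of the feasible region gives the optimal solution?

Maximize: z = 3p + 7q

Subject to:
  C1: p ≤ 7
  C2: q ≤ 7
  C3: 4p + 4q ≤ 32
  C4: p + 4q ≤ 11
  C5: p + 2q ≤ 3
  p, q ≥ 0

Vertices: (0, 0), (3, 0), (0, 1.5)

Evaluate the objective at each vertex of the feasible region:
  z(0, 0) = 0
  z(3, 0) = 9
  z(0, 1.5) = 10.5  ←
The maximum is at p = 0, q = 1.5.

(0, 1.5)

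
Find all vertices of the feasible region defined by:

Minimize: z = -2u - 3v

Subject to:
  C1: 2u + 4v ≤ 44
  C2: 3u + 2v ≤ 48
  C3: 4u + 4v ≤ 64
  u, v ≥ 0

(0, 0), (16, 0), (10, 6), (0, 11)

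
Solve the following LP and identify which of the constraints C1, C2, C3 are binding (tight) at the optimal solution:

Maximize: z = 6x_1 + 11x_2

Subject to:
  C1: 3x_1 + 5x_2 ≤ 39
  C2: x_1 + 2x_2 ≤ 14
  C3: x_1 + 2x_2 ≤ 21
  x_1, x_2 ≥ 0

At x_1 = 8, x_2 = 3, compute slack b - a·x for each constraint:
  C1: 39 − 39 = 0  (binding)
  C2: 14 − 14 = 0  (binding)
  C3: 21 − 14 = 7  (slack)

Optimal: x_1 = 8, x_2 = 3
Binding: C1, C2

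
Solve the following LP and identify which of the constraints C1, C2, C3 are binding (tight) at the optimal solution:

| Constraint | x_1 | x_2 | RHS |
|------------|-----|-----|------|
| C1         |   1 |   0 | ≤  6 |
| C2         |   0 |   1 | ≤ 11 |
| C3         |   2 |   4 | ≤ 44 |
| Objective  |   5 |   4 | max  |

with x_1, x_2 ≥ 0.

At x_1 = 6, x_2 = 8, compute slack b - a·x for each constraint:
  C1: 6 − 6 = 0  (binding)
  C2: 11 − 8 = 3  (slack)
  C3: 44 − 44 = 0  (binding)

Optimal: x_1 = 6, x_2 = 8
Binding: C1, C3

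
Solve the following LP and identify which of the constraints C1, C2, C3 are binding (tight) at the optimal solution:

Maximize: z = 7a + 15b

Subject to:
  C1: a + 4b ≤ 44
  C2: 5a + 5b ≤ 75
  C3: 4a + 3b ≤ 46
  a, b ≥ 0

At a = 4, b = 10, compute slack b - a·x for each constraint:
  C1: 44 − 44 = 0  (binding)
  C2: 75 − 70 = 5  (slack)
  C3: 46 − 46 = 0  (binding)

Optimal: a = 4, b = 10
Binding: C1, C3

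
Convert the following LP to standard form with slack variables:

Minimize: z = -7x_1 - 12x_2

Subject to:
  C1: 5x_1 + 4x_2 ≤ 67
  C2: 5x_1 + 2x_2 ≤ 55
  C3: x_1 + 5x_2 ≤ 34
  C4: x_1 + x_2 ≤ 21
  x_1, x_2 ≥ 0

min z = -7x_1 - 12x_2

s.t.
  5x_1 + 4x_2 + s1 = 67
  5x_1 + 2x_2 + s2 = 55
  x_1 + 5x_2 + s3 = 34
  x_1 + x_2 + s4 = 21
  x_1, x_2, s1, s2, s3, s4 ≥ 0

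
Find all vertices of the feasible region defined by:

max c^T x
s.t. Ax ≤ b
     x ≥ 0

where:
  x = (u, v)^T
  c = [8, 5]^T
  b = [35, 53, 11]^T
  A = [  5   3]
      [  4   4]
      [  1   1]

(0, 0), (7, 0), (1, 10), (0, 11)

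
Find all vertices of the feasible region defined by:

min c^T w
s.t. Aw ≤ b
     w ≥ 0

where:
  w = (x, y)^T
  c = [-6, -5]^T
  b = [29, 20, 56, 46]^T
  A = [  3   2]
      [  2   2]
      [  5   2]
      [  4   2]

(0, 0), (9.667, 0), (9, 1), (0, 10)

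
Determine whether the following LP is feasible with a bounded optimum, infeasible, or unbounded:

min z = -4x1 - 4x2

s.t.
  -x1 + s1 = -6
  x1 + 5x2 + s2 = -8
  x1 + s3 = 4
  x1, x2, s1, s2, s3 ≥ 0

Infeasible (no feasible solution exists)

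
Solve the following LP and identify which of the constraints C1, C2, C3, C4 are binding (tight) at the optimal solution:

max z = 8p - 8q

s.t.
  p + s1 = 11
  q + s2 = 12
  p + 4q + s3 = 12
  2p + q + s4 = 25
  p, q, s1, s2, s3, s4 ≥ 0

At p = 11, q = 0, compute slack b - a·x for each constraint:
  C1: 11 − 11 = 0  (binding)
  C2: 12 − 0 = 12  (slack)
  C3: 12 − 11 = 1  (slack)
  C4: 25 − 22 = 3  (slack)

Optimal: p = 11, q = 0
Binding: C1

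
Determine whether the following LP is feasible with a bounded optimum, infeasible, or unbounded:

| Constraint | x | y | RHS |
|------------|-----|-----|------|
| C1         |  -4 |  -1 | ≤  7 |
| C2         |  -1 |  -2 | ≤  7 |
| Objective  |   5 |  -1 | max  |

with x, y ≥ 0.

Unbounded (objective can increase without bound)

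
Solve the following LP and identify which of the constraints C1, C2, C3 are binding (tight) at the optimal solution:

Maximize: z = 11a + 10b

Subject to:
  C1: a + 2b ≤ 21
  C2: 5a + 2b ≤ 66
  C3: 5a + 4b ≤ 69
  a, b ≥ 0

At a = 9, b = 6, compute slack b - a·x for each constraint:
  C1: 21 − 21 = 0  (binding)
  C2: 66 − 57 = 9  (slack)
  C3: 69 − 69 = 0  (binding)

Optimal: a = 9, b = 6
Binding: C1, C3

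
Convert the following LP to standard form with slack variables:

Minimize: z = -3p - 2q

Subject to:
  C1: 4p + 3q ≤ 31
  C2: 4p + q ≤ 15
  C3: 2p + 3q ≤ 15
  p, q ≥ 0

min z = -3p - 2q

s.t.
  4p + 3q + s1 = 31
  4p + q + s2 = 15
  2p + 3q + s3 = 15
  p, q, s1, s2, s3 ≥ 0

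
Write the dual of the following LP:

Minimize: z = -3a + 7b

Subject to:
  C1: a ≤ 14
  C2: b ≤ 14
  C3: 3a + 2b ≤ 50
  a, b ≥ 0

Primal min cᵀx s.t. Ax ≤ b, x ≥ 0  →  Dual max −bᵀy s.t. Aᵀy ≥ −c, y ≥ 0.

Maximize: z = -14y1 - 14y2 - 50y3

Subject to:
  y1 + 3y3 ≥ 3
  y2 + 2y3 ≥ -7
  y1, y2, y3 ≥ 0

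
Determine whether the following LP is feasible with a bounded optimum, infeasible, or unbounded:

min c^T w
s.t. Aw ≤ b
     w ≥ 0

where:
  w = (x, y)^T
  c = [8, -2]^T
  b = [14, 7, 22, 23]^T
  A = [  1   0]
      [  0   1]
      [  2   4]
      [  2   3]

Feasible with a bounded optimal solution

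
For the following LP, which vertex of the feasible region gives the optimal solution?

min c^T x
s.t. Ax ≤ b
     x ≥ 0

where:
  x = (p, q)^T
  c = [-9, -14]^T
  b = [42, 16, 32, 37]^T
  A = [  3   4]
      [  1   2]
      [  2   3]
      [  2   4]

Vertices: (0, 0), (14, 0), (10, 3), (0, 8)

Evaluate the objective at each vertex of the feasible region:
  z(0, 0) = 0
  z(14, 0) = -126
  z(10, 3) = -132  ←
  z(0, 8) = -112
The minimum is at p = 10, q = 3.

(10, 3)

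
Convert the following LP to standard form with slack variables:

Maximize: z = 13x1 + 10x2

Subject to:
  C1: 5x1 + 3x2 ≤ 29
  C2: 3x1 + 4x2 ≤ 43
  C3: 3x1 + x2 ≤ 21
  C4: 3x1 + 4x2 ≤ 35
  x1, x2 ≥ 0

max z = 13x1 + 10x2

s.t.
  5x1 + 3x2 + s1 = 29
  3x1 + 4x2 + s2 = 43
  3x1 + x2 + s3 = 21
  3x1 + 4x2 + s4 = 35
  x1, x2, s1, s2, s3, s4 ≥ 0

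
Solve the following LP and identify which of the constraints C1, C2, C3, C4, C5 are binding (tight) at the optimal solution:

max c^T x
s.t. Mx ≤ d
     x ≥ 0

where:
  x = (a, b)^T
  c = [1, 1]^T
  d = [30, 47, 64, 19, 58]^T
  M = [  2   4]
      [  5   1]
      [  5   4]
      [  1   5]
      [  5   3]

At a = 9, b = 2, compute slack b - a·x for each constraint:
  C1: 30 − 26 = 4  (slack)
  C2: 47 − 47 = 0  (binding)
  C3: 64 − 53 = 11  (slack)
  C4: 19 − 19 = 0  (binding)
  C5: 58 − 51 = 7  (slack)

Optimal: a = 9, b = 2
Binding: C2, C4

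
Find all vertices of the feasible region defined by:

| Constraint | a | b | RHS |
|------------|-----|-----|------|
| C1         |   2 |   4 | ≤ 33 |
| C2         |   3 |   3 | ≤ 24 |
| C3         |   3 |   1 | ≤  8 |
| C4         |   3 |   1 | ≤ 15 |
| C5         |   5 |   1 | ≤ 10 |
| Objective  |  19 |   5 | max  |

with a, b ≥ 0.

(0, 0), (2, 0), (1, 5), (0, 8)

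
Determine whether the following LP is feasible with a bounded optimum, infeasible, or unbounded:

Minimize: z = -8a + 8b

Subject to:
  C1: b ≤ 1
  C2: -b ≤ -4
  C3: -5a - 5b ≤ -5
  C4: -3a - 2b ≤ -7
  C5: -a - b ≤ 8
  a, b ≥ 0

Infeasible (no feasible solution exists)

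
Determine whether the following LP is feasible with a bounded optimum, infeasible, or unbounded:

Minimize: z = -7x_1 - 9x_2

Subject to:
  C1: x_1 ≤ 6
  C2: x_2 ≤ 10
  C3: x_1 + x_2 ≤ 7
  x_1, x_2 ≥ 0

Feasible with a bounded optimal solution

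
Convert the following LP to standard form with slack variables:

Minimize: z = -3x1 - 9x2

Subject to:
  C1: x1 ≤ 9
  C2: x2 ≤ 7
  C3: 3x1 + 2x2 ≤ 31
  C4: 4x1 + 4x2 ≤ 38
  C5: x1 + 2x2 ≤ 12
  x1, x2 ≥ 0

min z = -3x1 - 9x2

s.t.
  x1 + s1 = 9
  x2 + s2 = 7
  3x1 + 2x2 + s3 = 31
  4x1 + 4x2 + s4 = 38
  x1 + 2x2 + s5 = 12
  x1, x2, s1, s2, s3, s4, s5 ≥ 0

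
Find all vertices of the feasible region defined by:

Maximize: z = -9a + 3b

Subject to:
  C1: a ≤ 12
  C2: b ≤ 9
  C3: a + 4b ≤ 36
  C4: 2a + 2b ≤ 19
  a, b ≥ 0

(0, 0), (9.5, 0), (0.6667, 8.833), (0, 9)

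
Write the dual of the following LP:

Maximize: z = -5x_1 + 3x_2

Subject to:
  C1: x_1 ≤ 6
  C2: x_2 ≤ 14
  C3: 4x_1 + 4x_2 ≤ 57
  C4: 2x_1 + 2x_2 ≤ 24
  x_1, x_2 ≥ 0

Primal max cᵀx s.t. Ax ≤ b, x ≥ 0  →  Dual min bᵀy s.t. Aᵀy ≥ c, y ≥ 0.

Minimize: z = 6y1 + 14y2 + 57y3 + 24y4

Subject to:
  y1 + 4y3 + 2y4 ≥ -5
  y2 + 4y3 + 2y4 ≥ 3
  y1, y2, y3, y4 ≥ 0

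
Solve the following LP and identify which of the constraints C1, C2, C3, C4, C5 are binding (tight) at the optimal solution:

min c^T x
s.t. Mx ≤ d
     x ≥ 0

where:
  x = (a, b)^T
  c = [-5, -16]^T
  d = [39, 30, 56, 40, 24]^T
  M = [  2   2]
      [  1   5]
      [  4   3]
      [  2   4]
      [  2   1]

At a = 10, b = 4, compute slack b - a·x for each constraint:
  C1: 39 − 28 = 11  (slack)
  C2: 30 − 30 = 0  (binding)
  C3: 56 − 52 = 4  (slack)
  C4: 40 − 36 = 4  (slack)
  C5: 24 − 24 = 0  (binding)

Optimal: a = 10, b = 4
Binding: C2, C5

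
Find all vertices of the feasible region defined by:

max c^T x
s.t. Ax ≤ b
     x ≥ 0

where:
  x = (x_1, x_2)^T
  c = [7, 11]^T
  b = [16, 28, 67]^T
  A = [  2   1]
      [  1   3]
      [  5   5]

(0, 0), (8, 0), (4, 8), (0, 9.333)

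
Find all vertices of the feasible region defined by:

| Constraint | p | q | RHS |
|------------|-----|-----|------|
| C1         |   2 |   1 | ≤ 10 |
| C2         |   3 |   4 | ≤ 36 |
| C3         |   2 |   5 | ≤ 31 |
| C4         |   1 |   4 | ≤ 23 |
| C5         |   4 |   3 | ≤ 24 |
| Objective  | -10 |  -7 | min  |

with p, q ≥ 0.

(0, 0), (5, 0), (3, 4), (2.077, 5.231), (0, 5.75)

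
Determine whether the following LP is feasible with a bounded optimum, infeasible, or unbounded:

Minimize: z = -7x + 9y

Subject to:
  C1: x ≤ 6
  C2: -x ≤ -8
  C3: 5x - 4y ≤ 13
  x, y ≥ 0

Infeasible (no feasible solution exists)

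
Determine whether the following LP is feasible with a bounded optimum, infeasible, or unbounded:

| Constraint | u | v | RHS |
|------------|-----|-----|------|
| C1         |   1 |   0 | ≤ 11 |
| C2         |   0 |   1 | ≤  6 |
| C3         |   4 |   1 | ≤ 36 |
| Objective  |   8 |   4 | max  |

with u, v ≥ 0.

Feasible with a bounded optimal solution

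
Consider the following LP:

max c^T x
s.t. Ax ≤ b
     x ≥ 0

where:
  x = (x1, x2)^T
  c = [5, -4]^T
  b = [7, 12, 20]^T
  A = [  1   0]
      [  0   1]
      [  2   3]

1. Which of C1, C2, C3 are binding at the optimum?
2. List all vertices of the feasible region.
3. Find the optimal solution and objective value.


1. C1
2. (0, 0), (7, 0), (7, 2), (0, 6.667)
3. x1 = 7, x2 = 0, z = 35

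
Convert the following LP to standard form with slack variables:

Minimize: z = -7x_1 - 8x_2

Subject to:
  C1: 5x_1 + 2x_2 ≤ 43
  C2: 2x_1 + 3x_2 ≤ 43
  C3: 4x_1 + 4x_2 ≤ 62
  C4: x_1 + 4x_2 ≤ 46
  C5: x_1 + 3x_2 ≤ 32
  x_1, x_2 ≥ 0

min z = -7x_1 - 8x_2

s.t.
  5x_1 + 2x_2 + s1 = 43
  2x_1 + 3x_2 + s2 = 43
  4x_1 + 4x_2 + s3 = 62
  x_1 + 4x_2 + s4 = 46
  x_1 + 3x_2 + s5 = 32
  x_1, x_2, s1, s2, s3, s4, s5 ≥ 0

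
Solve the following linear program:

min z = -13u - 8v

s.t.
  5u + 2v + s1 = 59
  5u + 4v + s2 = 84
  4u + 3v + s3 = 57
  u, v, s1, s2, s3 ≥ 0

Evaluate the objective at each vertex of the feasible region:
  z(0, 0) = 0
  z(11.8, 0) = -153.4
  z(9, 7) = -173  ←
  z(0, 19) = -152
The minimum is at u = 9, v = 7.

u = 9, v = 7, z = -173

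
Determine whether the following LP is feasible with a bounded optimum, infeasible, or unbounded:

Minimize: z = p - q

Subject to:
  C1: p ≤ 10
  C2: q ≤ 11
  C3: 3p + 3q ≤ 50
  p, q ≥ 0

Feasible with a bounded optimal solution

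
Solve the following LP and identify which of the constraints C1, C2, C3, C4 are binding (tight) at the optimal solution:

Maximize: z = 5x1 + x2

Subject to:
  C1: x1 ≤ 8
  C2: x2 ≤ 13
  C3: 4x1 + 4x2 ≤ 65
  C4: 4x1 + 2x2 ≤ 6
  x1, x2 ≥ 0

At x1 = 1.5, x2 = 0, compute slack b - a·x for each constraint:
  C1: 8 − 1.5 = 6.5  (slack)
  C2: 13 − 0 = 13  (slack)
  C3: 65 − 6 = 59  (slack)
  C4: 6 − 6 = 0  (binding)

Optimal: x1 = 1.5, x2 = 0
Binding: C4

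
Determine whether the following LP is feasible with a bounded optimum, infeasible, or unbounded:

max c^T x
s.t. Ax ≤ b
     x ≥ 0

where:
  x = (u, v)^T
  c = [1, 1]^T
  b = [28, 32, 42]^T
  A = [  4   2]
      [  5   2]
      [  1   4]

Feasible with a bounded optimal solution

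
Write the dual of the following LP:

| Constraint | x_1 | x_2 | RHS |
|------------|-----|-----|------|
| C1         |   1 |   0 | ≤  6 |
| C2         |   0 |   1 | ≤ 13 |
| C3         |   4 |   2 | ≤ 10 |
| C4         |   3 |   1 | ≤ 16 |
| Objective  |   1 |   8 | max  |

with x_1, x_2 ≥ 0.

Primal max cᵀx s.t. Ax ≤ b, x ≥ 0  →  Dual min bᵀy s.t. Aᵀy ≥ c, y ≥ 0.

Minimize: z = 6y1 + 13y2 + 10y3 + 16y4

Subject to:
  y1 + 4y3 + 3y4 ≥ 1
  y2 + 2y3 + y4 ≥ 8
  y1, y2, y3, y4 ≥ 0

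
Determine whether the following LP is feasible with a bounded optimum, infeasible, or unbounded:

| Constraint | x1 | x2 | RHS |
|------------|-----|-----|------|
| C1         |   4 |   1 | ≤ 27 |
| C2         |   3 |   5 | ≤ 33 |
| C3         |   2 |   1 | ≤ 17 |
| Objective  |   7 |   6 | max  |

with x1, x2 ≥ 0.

Feasible with a bounded optimal solution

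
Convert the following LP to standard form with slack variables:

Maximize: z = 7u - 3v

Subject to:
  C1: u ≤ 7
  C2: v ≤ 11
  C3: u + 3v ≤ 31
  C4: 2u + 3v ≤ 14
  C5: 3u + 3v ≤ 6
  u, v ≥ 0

max z = 7u - 3v

s.t.
  u + s1 = 7
  v + s2 = 11
  u + 3v + s3 = 31
  2u + 3v + s4 = 14
  3u + 3v + s5 = 6
  u, v, s1, s2, s3, s4, s5 ≥ 0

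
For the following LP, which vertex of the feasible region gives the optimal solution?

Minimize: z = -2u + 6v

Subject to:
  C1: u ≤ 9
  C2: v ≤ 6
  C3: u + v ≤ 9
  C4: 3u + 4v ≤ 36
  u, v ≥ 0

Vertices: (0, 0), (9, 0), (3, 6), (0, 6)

Evaluate the objective at each vertex of the feasible region:
  z(0, 0) = 0
  z(9, 0) = -18  ←
  z(3, 6) = 30
  z(0, 6) = 36
The minimum is at u = 9, v = 0.

(9, 0)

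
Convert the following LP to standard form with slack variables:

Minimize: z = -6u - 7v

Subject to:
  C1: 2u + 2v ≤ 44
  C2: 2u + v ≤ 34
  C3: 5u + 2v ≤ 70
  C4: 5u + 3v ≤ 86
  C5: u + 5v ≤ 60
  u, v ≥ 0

min z = -6u - 7v

s.t.
  2u + 2v + s1 = 44
  2u + v + s2 = 34
  5u + 2v + s3 = 70
  5u + 3v + s4 = 86
  u + 5v + s5 = 60
  u, v, s1, s2, s3, s4, s5 ≥ 0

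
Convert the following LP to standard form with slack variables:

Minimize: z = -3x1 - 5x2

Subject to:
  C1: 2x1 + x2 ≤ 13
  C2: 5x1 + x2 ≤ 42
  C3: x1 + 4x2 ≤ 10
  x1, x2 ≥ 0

min z = -3x1 - 5x2

s.t.
  2x1 + x2 + s1 = 13
  5x1 + x2 + s2 = 42
  x1 + 4x2 + s3 = 10
  x1, x2, s1, s2, s3 ≥ 0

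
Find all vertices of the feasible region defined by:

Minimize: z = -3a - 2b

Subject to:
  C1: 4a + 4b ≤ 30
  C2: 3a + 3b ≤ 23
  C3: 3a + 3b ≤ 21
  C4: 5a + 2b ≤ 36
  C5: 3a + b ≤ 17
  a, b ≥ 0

(0, 0), (5.667, 0), (5, 2), (0, 7)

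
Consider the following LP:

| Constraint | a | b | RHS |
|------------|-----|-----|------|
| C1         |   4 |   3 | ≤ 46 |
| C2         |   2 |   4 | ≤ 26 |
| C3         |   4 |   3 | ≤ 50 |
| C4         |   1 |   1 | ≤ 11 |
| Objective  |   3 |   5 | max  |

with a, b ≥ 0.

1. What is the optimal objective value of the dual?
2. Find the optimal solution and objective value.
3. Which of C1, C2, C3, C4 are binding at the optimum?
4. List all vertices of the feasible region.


1. 37
2. a = 9, b = 2, z = 37
3. C2, C4
4. (0, 0), (11, 0), (9, 2), (0, 6.5)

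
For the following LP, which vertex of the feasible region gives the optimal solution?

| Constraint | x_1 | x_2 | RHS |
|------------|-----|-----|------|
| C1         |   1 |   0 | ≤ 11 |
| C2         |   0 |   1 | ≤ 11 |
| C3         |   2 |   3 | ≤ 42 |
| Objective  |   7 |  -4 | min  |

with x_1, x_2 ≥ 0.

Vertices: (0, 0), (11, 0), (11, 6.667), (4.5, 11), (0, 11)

Evaluate the objective at each vertex of the feasible region:
  z(0, 0) = 0
  z(11, 0) = 77
  z(11, 6.667) = 50.33
  z(4.5, 11) = -12.5
  z(0, 11) = -44  ←
The minimum is at x_1 = 0, x_2 = 11.

(0, 11)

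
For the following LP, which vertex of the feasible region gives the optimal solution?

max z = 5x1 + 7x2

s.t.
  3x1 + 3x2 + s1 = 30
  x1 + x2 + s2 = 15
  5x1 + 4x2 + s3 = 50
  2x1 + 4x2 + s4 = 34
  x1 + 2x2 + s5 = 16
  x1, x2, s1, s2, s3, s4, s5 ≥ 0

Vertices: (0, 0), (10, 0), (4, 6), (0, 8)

Evaluate the objective at each vertex of the feasible region:
  z(0, 0) = 0
  z(10, 0) = 50
  z(4, 6) = 62  ←
  z(0, 8) = 56
The maximum is at x1 = 4, x2 = 6.

(4, 6)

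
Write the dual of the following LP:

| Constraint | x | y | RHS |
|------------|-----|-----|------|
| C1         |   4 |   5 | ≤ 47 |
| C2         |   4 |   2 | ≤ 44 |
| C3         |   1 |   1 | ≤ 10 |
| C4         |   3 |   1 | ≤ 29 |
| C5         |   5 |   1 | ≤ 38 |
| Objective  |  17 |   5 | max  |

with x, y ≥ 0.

Primal max cᵀx s.t. Ax ≤ b, x ≥ 0  →  Dual min bᵀy s.t. Aᵀy ≥ c, y ≥ 0.

Minimize: z = 47y1 + 44y2 + 10y3 + 29y4 + 38y5

Subject to:
  4y1 + 4y2 + y3 + 3y4 + 5y5 ≥ 17
  5y1 + 2y2 + y3 + y4 + y5 ≥ 5
  y1, y2, y3, y4, y5 ≥ 0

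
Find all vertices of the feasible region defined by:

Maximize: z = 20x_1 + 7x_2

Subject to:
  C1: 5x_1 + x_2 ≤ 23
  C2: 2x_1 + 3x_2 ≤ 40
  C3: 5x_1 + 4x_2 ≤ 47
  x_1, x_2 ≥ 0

(0, 0), (4.6, 0), (3, 8), (0, 11.75)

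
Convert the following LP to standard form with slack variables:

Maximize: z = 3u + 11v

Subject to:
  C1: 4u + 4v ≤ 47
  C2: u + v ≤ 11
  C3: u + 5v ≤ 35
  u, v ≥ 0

max z = 3u + 11v

s.t.
  4u + 4v + s1 = 47
  u + v + s2 = 11
  u + 5v + s3 = 35
  u, v, s1, s2, s3 ≥ 0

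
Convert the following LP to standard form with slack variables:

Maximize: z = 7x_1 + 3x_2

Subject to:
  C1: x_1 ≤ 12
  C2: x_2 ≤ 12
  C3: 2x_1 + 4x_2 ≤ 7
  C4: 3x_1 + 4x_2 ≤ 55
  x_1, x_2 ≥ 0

max z = 7x_1 + 3x_2

s.t.
  x_1 + s1 = 12
  x_2 + s2 = 12
  2x_1 + 4x_2 + s3 = 7
  3x_1 + 4x_2 + s4 = 55
  x_1, x_2, s1, s2, s3, s4 ≥ 0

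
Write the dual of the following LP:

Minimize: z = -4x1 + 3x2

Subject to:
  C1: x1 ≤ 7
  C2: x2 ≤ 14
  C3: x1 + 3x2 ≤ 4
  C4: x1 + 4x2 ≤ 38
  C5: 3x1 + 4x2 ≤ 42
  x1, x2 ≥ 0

Primal min cᵀx s.t. Ax ≤ b, x ≥ 0  →  Dual max −bᵀy s.t. Aᵀy ≥ −c, y ≥ 0.

Maximize: z = -7y1 - 14y2 - 4y3 - 38y4 - 42y5

Subject to:
  y1 + y3 + y4 + 3y5 ≥ 4
  y2 + 3y3 + 4y4 + 4y5 ≥ -3
  y1, y2, y3, y4, y5 ≥ 0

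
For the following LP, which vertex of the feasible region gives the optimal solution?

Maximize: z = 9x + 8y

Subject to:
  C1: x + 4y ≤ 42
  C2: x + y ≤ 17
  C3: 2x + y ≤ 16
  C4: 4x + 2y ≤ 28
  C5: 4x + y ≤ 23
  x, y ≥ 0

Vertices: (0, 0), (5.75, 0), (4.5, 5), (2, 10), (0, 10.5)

Evaluate the objective at each vertex of the feasible region:
  z(0, 0) = 0
  z(5.75, 0) = 51.75
  z(4.5, 5) = 80.5
  z(2, 10) = 98  ←
  z(0, 10.5) = 84
The maximum is at x = 2, y = 10.

(2, 10)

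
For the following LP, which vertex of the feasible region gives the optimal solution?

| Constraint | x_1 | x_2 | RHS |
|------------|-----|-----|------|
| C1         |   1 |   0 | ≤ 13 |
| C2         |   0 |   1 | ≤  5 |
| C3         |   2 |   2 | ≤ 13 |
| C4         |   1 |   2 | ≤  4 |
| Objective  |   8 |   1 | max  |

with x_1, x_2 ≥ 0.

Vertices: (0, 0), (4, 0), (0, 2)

Evaluate the objective at each vertex of the feasible region:
  z(0, 0) = 0
  z(4, 0) = 32  ←
  z(0, 2) = 2
The maximum is at x_1 = 4, x_2 = 0.

(4, 0)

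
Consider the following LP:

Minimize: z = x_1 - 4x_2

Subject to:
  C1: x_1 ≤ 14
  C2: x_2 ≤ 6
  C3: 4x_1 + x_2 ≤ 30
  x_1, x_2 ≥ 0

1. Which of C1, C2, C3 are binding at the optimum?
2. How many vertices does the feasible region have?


1. C2
2. 4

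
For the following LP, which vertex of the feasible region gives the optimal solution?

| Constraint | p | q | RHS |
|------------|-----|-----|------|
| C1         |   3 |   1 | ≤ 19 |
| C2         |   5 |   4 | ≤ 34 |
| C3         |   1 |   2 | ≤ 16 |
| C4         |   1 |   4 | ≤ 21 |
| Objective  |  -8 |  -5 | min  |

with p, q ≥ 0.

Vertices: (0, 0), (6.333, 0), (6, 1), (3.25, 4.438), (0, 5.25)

Evaluate the objective at each vertex of the feasible region:
  z(0, 0) = 0
  z(6.333, 0) = -50.67
  z(6, 1) = -53  ←
  z(3.25, 4.438) = -48.19
  z(0, 5.25) = -26.25
The minimum is at p = 6, q = 1.

(6, 1)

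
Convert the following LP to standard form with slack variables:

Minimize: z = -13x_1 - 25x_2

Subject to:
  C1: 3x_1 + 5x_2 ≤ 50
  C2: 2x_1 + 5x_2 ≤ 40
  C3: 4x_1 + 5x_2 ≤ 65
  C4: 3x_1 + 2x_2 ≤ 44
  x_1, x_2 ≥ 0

min z = -13x_1 - 25x_2

s.t.
  3x_1 + 5x_2 + s1 = 50
  2x_1 + 5x_2 + s2 = 40
  4x_1 + 5x_2 + s3 = 65
  3x_1 + 2x_2 + s4 = 44
  x_1, x_2, s1, s2, s3, s4 ≥ 0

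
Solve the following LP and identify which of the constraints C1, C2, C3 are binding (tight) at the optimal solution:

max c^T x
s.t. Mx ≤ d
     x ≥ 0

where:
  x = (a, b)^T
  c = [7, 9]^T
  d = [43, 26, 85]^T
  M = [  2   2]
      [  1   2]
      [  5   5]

At a = 8, b = 9, compute slack b - a·x for each constraint:
  C1: 43 − 34 = 9  (slack)
  C2: 26 − 26 = 0  (binding)
  C3: 85 − 85 = 0  (binding)

Optimal: a = 8, b = 9
Binding: C2, C3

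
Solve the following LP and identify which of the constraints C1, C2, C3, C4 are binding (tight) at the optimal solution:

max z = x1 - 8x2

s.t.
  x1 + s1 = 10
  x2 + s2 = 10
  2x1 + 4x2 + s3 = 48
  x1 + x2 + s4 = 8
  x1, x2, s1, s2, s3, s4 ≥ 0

At x1 = 8, x2 = 0, compute slack b - a·x for each constraint:
  C1: 10 − 8 = 2  (slack)
  C2: 10 − 0 = 10  (slack)
  C3: 48 − 16 = 32  (slack)
  C4: 8 − 8 = 0  (binding)

Optimal: x1 = 8, x2 = 0
Binding: C4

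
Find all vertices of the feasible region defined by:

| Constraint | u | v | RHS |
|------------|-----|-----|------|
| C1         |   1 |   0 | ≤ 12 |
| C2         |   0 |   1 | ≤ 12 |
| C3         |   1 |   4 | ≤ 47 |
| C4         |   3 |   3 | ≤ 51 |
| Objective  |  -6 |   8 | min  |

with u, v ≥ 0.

(0, 0), (12, 0), (12, 5), (7, 10), (0, 11.75)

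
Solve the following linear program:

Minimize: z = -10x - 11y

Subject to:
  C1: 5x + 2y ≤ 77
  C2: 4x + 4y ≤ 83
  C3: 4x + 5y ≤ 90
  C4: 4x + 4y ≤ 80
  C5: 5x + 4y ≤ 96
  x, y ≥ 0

Evaluate the objective at each vertex of the feasible region:
  z(0, 0) = 0
  z(15.4, 0) = -154
  z(12.33, 7.667) = -207.7
  z(10, 10) = -210  ←
  z(0, 18) = -198
The minimum is at x = 10, y = 10.

x = 10, y = 10, z = -210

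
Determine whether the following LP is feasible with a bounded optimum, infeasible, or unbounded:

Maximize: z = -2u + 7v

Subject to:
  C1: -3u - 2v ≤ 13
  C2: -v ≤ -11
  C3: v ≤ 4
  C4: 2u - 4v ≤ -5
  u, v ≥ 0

Infeasible (no feasible solution exists)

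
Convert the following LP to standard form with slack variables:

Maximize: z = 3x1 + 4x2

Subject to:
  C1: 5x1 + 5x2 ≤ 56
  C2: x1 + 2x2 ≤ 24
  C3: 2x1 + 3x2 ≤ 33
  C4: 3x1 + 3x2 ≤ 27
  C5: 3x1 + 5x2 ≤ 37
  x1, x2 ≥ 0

max z = 3x1 + 4x2

s.t.
  5x1 + 5x2 + s1 = 56
  x1 + 2x2 + s2 = 24
  2x1 + 3x2 + s3 = 33
  3x1 + 3x2 + s4 = 27
  3x1 + 5x2 + s5 = 37
  x1, x2, s1, s2, s3, s4, s5 ≥ 0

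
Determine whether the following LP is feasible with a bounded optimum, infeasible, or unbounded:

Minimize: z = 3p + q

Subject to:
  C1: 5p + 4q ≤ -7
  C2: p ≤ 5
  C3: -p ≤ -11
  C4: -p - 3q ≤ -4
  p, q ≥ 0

Infeasible (no feasible solution exists)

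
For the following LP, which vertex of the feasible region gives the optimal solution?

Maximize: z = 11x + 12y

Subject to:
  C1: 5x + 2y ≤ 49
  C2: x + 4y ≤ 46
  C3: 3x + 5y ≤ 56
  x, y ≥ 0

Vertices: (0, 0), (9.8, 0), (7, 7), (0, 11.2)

Evaluate the objective at each vertex of the feasible region:
  z(0, 0) = 0
  z(9.8, 0) = 107.8
  z(7, 7) = 161  ←
  z(0, 11.2) = 134.4
The maximum is at x = 7, y = 7.

(7, 7)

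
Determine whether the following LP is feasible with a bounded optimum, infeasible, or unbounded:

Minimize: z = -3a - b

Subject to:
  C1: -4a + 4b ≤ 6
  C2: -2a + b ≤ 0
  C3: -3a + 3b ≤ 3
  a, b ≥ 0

Unbounded (objective can decrease without bound)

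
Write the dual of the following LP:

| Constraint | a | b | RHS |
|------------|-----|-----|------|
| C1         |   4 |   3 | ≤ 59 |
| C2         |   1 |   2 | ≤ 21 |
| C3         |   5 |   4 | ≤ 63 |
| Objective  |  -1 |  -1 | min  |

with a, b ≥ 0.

Primal min cᵀx s.t. Ax ≤ b, x ≥ 0  →  Dual max −bᵀy s.t. Aᵀy ≥ −c, y ≥ 0.

Maximize: z = -59y1 - 21y2 - 63y3

Subject to:
  4y1 + y2 + 5y3 ≥ 1
  3y1 + 2y2 + 4y3 ≥ 1
  y1, y2, y3 ≥ 0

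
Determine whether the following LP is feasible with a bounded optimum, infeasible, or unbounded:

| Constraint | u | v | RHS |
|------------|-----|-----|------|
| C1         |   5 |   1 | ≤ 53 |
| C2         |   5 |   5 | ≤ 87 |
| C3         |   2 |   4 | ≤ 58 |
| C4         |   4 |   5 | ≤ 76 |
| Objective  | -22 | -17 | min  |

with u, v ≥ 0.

Feasible with a bounded optimal solution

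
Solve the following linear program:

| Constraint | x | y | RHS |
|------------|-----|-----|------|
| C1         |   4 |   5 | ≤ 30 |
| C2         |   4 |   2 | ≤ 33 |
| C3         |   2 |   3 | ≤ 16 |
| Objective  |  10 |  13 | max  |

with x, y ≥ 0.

Evaluate the objective at each vertex of the feasible region:
  z(0, 0) = 0
  z(7.5, 0) = 75
  z(5, 2) = 76  ←
  z(0, 5.333) = 69.33
The maximum is at x = 5, y = 2.

x = 5, y = 2, z = 76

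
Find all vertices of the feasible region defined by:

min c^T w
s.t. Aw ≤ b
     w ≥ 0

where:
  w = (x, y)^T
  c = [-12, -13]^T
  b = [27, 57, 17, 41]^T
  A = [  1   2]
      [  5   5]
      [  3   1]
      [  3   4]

(0, 0), (5.667, 0), (3, 8), (0, 10.25)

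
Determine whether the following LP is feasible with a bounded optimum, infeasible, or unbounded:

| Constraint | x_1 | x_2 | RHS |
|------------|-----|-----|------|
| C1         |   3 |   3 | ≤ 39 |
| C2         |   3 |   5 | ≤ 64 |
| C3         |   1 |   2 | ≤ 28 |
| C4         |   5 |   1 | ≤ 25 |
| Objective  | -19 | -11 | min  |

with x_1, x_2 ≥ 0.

Feasible with a bounded optimal solution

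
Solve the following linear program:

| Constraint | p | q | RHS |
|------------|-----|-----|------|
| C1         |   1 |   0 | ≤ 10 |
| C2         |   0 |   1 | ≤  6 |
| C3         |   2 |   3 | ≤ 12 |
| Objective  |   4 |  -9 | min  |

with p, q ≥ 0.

Evaluate the objective at each vertex of the feasible region:
  z(0, 0) = 0
  z(6, 0) = 24
  z(0, 4) = -36  ←
The minimum is at p = 0, q = 4.

p = 0, q = 4, z = -36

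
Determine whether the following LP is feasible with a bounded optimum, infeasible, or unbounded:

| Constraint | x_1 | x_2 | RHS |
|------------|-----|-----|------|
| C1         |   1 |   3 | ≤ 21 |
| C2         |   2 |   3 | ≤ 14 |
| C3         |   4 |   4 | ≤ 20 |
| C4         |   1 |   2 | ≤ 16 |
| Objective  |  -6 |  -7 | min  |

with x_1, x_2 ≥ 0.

Feasible with a bounded optimal solution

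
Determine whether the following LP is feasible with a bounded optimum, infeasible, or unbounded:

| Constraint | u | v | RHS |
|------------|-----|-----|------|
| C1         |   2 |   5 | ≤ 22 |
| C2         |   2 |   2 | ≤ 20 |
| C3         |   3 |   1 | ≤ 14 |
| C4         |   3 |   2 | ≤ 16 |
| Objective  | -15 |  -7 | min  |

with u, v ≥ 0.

Feasible with a bounded optimal solution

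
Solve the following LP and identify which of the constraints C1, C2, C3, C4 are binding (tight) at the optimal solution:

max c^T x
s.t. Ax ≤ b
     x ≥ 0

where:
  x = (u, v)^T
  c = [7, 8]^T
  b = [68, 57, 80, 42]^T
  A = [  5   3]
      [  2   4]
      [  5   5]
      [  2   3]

At u = 6, v = 10, compute slack b - a·x for each constraint:
  C1: 68 − 60 = 8  (slack)
  C2: 57 − 52 = 5  (slack)
  C3: 80 − 80 = 0  (binding)
  C4: 42 − 42 = 0  (binding)

Optimal: u = 6, v = 10
Binding: C3, C4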